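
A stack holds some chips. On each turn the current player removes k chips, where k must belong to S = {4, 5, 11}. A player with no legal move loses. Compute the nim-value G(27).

2

n :  0  1  2  3  4  5  6  7  8  9 10 11 12 13 14 15 16 17 18 19 20 21 22 23 24 25 26 27
G :  0  0  0  0  1  1  1  1  2  0  0  2  3  1  1  3  0  0  0  0  1  1  1  1  2  0  0  2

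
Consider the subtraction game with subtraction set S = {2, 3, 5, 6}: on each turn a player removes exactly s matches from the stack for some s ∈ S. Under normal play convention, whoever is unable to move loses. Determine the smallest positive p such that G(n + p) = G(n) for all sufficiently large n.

n :  0  1  2  3  4  5  6  7  8  9 10 11 12 13 14 15 16 17
G :  0  0  1  1  2  2  3  3  0  0  1  1  2  2  3  3  0  0
G(n+8) = G(n) holds for n = 0,…,5 (a full window of length max(S) = 6), so the sequence is purely periodic with period 8.

8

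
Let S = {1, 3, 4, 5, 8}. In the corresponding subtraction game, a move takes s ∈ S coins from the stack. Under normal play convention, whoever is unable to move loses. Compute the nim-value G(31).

n :  0  1  2  3  4  5  6  7  8  9 10 11 12 13 14 15 16 17 18 19 20 21 22 23 24 25 26 27 28 29 30 31
G :  0  1  0  1  2  3  2  3  4  0  1  0  1  2  3  2  3  4  0  1  0  1  2  3  2  3  4  0  1  0  1  2

2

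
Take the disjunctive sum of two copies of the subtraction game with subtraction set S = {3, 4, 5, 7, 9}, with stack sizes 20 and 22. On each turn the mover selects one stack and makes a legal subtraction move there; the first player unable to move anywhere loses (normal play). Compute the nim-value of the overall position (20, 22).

1

All stacks use S = {3, 4, 5, 7, 9}:
n :  0  1  2  3  4  5  6  7  8  9 10 11 12 13 14 15 16 17 18 19 20 21 22
G :  0  0  0  1  1  1  2  2  2  3  3  3  0  0  0  1  1  1  2  2  2  3  3
Stack A: G(20) = 2.
Stack B: G(22) = 3.
Combined Grundy value = 2 ⊕ 3 = 1.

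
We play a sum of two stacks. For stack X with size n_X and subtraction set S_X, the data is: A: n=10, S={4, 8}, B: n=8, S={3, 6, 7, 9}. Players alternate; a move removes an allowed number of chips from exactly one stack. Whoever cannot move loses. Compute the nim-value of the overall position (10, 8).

0

Stack A, S = {4, 8}:
n :  0  1  2  3  4  5  6  7  8  9 10
G :  0  0  0  0  1  1  1  1  2  2  2
G_A(10) = 2.
Stack B, S = {3, 6, 7, 9}:
n : 0 1 2 3 4 5 6 7 8
G : 0 0 0 1 1 1 2 2 2
G_B(8) = 2.
Combined Grundy value = 2 ⊕ 2 = 0.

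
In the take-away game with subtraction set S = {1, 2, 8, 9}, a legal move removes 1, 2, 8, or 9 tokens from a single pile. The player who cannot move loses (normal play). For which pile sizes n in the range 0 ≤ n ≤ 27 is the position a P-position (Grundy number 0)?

0, 3, 6, 10, 13, 16, 20, 23, 26

G(0) = 0
G(1) = mex{0} = 1
G(2) = mex{1,0} = 2
G(3) = mex{2,1} = 0
G(4) = mex{0,2} = 1
G(5) = mex{1,0} = 2
G(6) = mex{2,1} = 0
G(7) = mex{0,2} = 1
G(8) = mex{1,0,0} = 2
G(9) = mex{2,1,1,0} = 3
G(10) = mex{3,2,2,1} = 0
G(11) = mex{0,3,0,2} = 1
G(12) = mex{1,0,1,0} = 2
G(13) = mex{2,1,2,1} = 0
G(14) = mex{0,2,0,2} = 1
G(15) = mex{1,0,1,0} = 2
G(16) = mex{2,1,2,1} = 0
G(17) = mex{0,2,3,2} = 1
G(18) = mex{1,0,0,3} = 2
G(19) = mex{2,1,1,0} = 3
G(20) = mex{3,2,2,1} = 0
G(21) = mex{0,3,0,2} = 1
G(22) = mex{1,0,1,0} = 2
G(23) = mex{2,1,2,1} = 0
G(24) = mex{0,2,0,2} = 1
G(25) = mex{1,0,1,0} = 2
G(26) = mex{2,1,2,1} = 0
G(27) = mex{0,2,3,2} = 1
P-positions are exactly the n with G(n) = 0.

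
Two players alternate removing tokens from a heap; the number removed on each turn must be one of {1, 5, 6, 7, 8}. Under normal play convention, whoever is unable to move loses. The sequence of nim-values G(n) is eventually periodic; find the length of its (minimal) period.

G(0) = 0
G(1) = mex{0} = 1
G(2) = mex{1} = 0
G(3) = mex{0} = 1
G(4) = mex{1} = 0
G(5) = mex{0,0} = 1
G(6) = mex{1,1,0} = 2
G(7) = mex{2,0,1,0} = 3
G(8) = mex{3,1,0,1,0} = 2
G(9) = mex{2,0,1,0,1} = 3
G(10) = mex{3,1,0,1,0} = 2
G(11) = mex{2,2,1,0,1} = 3
G(12) = mex{3,3,2,1,0} = 4
G(13) = mex{4,2,3,2,1} = 0
G(14) = mex{0,3,2,3,2} = 1
G(15) = mex{1,2,3,2,3} = 0
G(16) = mex{0,3,2,3,2} = 1
G(17) = mex{1,4,3,2,3} = 0
G(18) = mex{0,0,4,3,2} = 1
G(19) = mex{1,1,0,4,3} = 2
G(20) = mex{2,0,1,0,4} = 3
G(21) = mex{3,1,0,1,0} = 2
G(22) = mex{2,0,1,0,1} = 3
G(23) = mex{3,1,0,1,0} = 2
G(24) = mex{2,2,1,0,1} = 3
G(25) = mex{3,3,2,1,0} = 4
G(26) = mex{4,2,3,2,1} = 0
G(27) = mex{0,3,2,3,2} = 1
G(n+13) = G(n) holds for n = 0,…,7 (a full window of length max(S) = 8), so the sequence is purely periodic with period 13.

13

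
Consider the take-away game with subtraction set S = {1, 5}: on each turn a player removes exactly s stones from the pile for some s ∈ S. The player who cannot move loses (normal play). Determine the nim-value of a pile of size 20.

0

G(0) = 0
G(1) = mex{0} = 1
G(2) = mex{1} = 0
G(3) = mex{0} = 1
G(4) = mex{1} = 0
G(5) = mex{0,0} = 1
G(6) = mex{1,1} = 0
G(7) = mex{0,0} = 1
G(8) = mex{1,1} = 0
G(9) = mex{0,0} = 1
G(10) = mex{1,1} = 0
G(11) = mex{0,0} = 1
G(12) = mex{1,1} = 0
G(13) = mex{0,0} = 1
G(14) = mex{1,1} = 0
G(15) = mex{0,0} = 1
G(16) = mex{1,1} = 0
G(17) = mex{0,0} = 1
G(18) = mex{1,1} = 0
G(19) = mex{0,0} = 1
G(20) = mex{1,1} = 0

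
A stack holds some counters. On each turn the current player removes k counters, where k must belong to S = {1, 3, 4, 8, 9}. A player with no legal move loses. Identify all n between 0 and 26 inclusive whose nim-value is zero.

0, 2, 7, 12, 14, 19, 24, 26

G(0) = 0
G(1) = mex{0} = 1
G(2) = mex{1} = 0
G(3) = mex{0,0} = 1
G(4) = mex{1,1,0} = 2
G(5) = mex{2,0,1} = 3
G(6) = mex{3,1,0} = 2
G(7) = mex{2,2,1} = 0
G(8) = mex{0,3,2,0} = 1
G(9) = mex{1,2,3,1,0} = 4
G(10) = mex{4,0,2,0,1} = 3
G(11) = mex{3,1,0,1,0} = 2
G(12) = mex{2,4,1,2,1} = 0
G(13) = mex{0,3,4,3,2} = 1
G(14) = mex{1,2,3,2,3} = 0
G(15) = mex{0,0,2,0,2} = 1
G(16) = mex{1,1,0,1,0} = 2
G(17) = mex{2,0,1,4,1} = 3
G(18) = mex{3,1,0,3,4} = 2
G(19) = mex{2,2,1,2,3} = 0
G(20) = mex{0,3,2,0,2} = 1
G(21) = mex{1,2,3,1,0} = 4
G(22) = mex{4,0,2,0,1} = 3
G(23) = mex{3,1,0,1,0} = 2
G(24) = mex{2,4,1,2,1} = 0
G(25) = mex{0,3,4,3,2} = 1
G(26) = mex{1,2,3,2,3} = 0
P-positions are exactly the n with G(n) = 0.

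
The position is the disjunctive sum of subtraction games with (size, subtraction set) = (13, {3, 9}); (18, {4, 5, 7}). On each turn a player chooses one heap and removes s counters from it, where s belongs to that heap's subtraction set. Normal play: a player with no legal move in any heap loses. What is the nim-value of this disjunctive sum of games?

1

Heap A, S = {3, 9}:
G(0) = 0
G(1) = mex{} = 0
G(2) = mex{} = 0
G(3) = mex{0} = 1
G(4) = mex{0} = 1
G(5) = mex{0} = 1
G(6) = mex{1} = 0
G(7) = mex{1} = 0
G(8) = mex{1} = 0
G(9) = mex{0,0} = 1
G(10) = mex{0,0} = 1
G(11) = mex{0,0} = 1
G(12) = mex{1,1} = 0
G(13) = mex{1,1} = 0
G_A(13) = 0.
Heap B, S = {4, 5, 7}:
G(0) = 0
G(1) = mex{} = 0
G(2) = mex{} = 0
G(3) = mex{} = 0
G(4) = mex{0} = 1
G(5) = mex{0,0} = 1
G(6) = mex{0,0} = 1
G(7) = mex{0,0,0} = 1
G(8) = mex{1,0,0} = 2
G(9) = mex{1,1,0} = 2
G(10) = mex{1,1,0} = 2
G(11) = mex{1,1,1} = 0
G(12) = mex{2,1,1} = 0
G(13) = mex{2,2,1} = 0
G(14) = mex{2,2,1} = 0
G(15) = mex{0,2,2} = 1
G(16) = mex{0,0,2} = 1
G(17) = mex{0,0,2} = 1
G(18) = mex{0,0,0} = 1
G_B(18) = 1.
Combined Grundy value = 0 ⊕ 1 = 1.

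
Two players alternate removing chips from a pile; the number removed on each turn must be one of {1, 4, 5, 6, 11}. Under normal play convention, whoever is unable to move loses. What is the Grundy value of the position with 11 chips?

4

n :  0  1  2  3  4  5  6  7  8  9 10 11
G :  0  1  0  1  2  3  2  3  4  0  1  4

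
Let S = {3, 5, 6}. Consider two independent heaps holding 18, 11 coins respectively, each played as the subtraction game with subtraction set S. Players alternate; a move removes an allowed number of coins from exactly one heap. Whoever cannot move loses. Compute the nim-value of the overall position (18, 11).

0

All heaps use S = {3, 5, 6}:
n :  0  1  2  3  4  5  6  7  8  9 10 11 12 13 14 15 16 17 18
G :  0  0  0  1  1  1  2  2  2  0  0  0  1  1  1  2  2  2  0
Heap A: G(18) = 0.
Heap B: G(11) = 0.
Combined Grundy value = 0 ⊕ 0 = 0.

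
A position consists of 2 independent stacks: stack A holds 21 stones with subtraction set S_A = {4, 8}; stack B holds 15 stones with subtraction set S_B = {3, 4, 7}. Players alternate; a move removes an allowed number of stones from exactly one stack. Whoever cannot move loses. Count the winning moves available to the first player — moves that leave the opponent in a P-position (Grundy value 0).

2

Stack A, S = {4, 8}:
G(0) = 0
G(1) = mex{} = 0
G(2) = mex{} = 0
G(3) = mex{} = 0
G(4) = mex{0} = 1
G(5) = mex{0} = 1
G(6) = mex{0} = 1
G(7) = mex{0} = 1
G(8) = mex{1,0} = 2
G(9) = mex{1,0} = 2
G(10) = mex{1,0} = 2
G(11) = mex{1,0} = 2
G(12) = mex{2,1} = 0
G(13) = mex{2,1} = 0
G(14) = mex{2,1} = 0
G(15) = mex{2,1} = 0
G(16) = mex{0,2} = 1
G(17) = mex{0,2} = 1
G(18) = mex{0,2} = 1
G(19) = mex{0,2} = 1
G(20) = mex{1,0} = 2
G(21) = mex{1,0} = 2
G_A(21) = 2.
Stack B, S = {3, 4, 7}:
n :  0  1  2  3  4  5  6  7  8  9 10 11 12 13 14 15
G :  0  0  0  1  1  1  2  2  2  3  0  0  0  1  1  1
G_B(15) = 1.
Combined Grundy value = 2 ⊕ 1 = 3.
A winning move leaves total XOR = 0, i.e. changes one component's Grundy value g to g ⊕ X where X is the current total.
Stack A: need g' = 2⊕3 = 1. Options: 21−4→G=1, 21−8→G=0. Hits: 1.
Stack B: need g' = 1⊕3 = 2. Options: 15−3→G=0, 15−4→G=0, 15−7→G=2. Hits: 1.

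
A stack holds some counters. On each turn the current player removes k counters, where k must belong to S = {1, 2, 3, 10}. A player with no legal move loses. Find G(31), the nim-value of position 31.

G(0) = 0
G(1) = mex{0} = 1
G(2) = mex{1,0} = 2
G(3) = mex{2,1,0} = 3
G(4) = mex{3,2,1} = 0
G(5) = mex{0,3,2} = 1
G(6) = mex{1,0,3} = 2
G(7) = mex{2,1,0} = 3
G(8) = mex{3,2,1} = 0
G(9) = mex{0,3,2} = 1
G(10) = mex{1,0,3,0} = 2
G(11) = mex{2,1,0,1} = 3
G(12) = mex{3,2,1,2} = 0
G(13) = mex{0,3,2,3} = 1
G(14) = mex{1,0,3,0} = 2
G(15) = mex{2,1,0,1} = 3
G(16) = mex{3,2,1,2} = 0
G(17) = mex{0,3,2,3} = 1
G(18) = mex{1,0,3,0} = 2
G(19) = mex{2,1,0,1} = 3
G(20) = mex{3,2,1,2} = 0
G(21) = mex{0,3,2,3} = 1
G(22) = mex{1,0,3,0} = 2
G(23) = mex{2,1,0,1} = 3
G(24) = mex{3,2,1,2} = 0
G(25) = mex{0,3,2,3} = 1
G(26) = mex{1,0,3,0} = 2
G(27) = mex{2,1,0,1} = 3
G(28) = mex{3,2,1,2} = 0
G(29) = mex{0,3,2,3} = 1
G(30) = mex{1,0,3,0} = 2
G(31) = mex{2,1,0,1} = 3

3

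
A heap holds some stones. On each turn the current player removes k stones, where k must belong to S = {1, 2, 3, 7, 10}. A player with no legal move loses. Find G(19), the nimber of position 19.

3

n :  0  1  2  3  4  5  6  7  8  9 10 11 12 13 14 15 16 17 18 19
G :  0  1  2  3  0  1  2  3  0  1  2  3  0  1  2  3  0  1  2  3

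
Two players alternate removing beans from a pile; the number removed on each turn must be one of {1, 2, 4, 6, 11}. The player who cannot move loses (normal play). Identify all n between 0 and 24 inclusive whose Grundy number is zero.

0, 3, 8, 13, 16, 21

G(0) = 0
G(1) = mex{0} = 1
G(2) = mex{1,0} = 2
G(3) = mex{2,1} = 0
G(4) = mex{0,2,0} = 1
G(5) = mex{1,0,1} = 2
G(6) = mex{2,1,2,0} = 3
G(7) = mex{3,2,0,1} = 4
G(8) = mex{4,3,1,2} = 0
G(9) = mex{0,4,2,0} = 1
G(10) = mex{1,0,3,1} = 2
G(11) = mex{2,1,4,2,0} = 3
G(12) = mex{3,2,0,3,1} = 4
G(13) = mex{4,3,1,4,2} = 0
G(14) = mex{0,4,2,0,0} = 1
G(15) = mex{1,0,3,1,1} = 2
G(16) = mex{2,1,4,2,2} = 0
G(17) = mex{0,2,0,3,3} = 1
G(18) = mex{1,0,1,4,4} = 2
G(19) = mex{2,1,2,0,0} = 3
G(20) = mex{3,2,0,1,1} = 4
G(21) = mex{4,3,1,2,2} = 0
G(22) = mex{0,4,2,0,3} = 1
G(23) = mex{1,0,3,1,4} = 2
G(24) = mex{2,1,4,2,0} = 3
P-positions are exactly the n with G(n) = 0.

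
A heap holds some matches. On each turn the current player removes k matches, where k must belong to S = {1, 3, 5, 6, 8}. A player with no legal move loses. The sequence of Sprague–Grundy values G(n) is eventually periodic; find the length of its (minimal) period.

11

n :  0  1  2  3  4  5  6  7  8  9 10 11 12 13 14 15 16 17 18 19 20 21 22 23
G :  0  1  0  1  0  1  2  3  2  3  2  0  1  0  1  0  1  2  3  2  3  2  0  1
G(n+11) = G(n) holds for n = 0,…,7 (a full window of length max(S) = 8), so the sequence is purely periodic with period 11.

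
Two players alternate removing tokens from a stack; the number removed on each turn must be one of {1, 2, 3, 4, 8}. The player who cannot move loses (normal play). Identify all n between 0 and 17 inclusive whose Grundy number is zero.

G(0) = 0
G(1) = mex{0} = 1
G(2) = mex{1,0} = 2
G(3) = mex{2,1,0} = 3
G(4) = mex{3,2,1,0} = 4
G(5) = mex{4,3,2,1} = 0
G(6) = mex{0,4,3,2} = 1
G(7) = mex{1,0,4,3} = 2
G(8) = mex{2,1,0,4,0} = 3
G(9) = mex{3,2,1,0,1} = 4
G(10) = mex{4,3,2,1,2} = 0
G(11) = mex{0,4,3,2,3} = 1
G(12) = mex{1,0,4,3,4} = 2
G(13) = mex{2,1,0,4,0} = 3
G(14) = mex{3,2,1,0,1} = 4
G(15) = mex{4,3,2,1,2} = 0
G(16) = mex{0,4,3,2,3} = 1
G(17) = mex{1,0,4,3,4} = 2
P-positions are exactly the n with G(n) = 0.

0, 5, 10, 15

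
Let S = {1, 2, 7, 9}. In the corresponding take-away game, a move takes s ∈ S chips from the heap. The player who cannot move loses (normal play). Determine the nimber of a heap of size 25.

0

G(0) = 0
G(1) = mex{0} = 1
G(2) = mex{1,0} = 2
G(3) = mex{2,1} = 0
G(4) = mex{0,2} = 1
G(5) = mex{1,0} = 2
G(6) = mex{2,1} = 0
G(7) = mex{0,2,0} = 1
G(8) = mex{1,0,1} = 2
G(9) = mex{2,1,2,0} = 3
G(10) = mex{3,2,0,1} = 4
G(11) = mex{4,3,1,2} = 0
G(12) = mex{0,4,2,0} = 1
G(13) = mex{1,0,0,1} = 2
G(14) = mex{2,1,1,2} = 0
G(15) = mex{0,2,2,0} = 1
G(16) = mex{1,0,3,1} = 2
G(17) = mex{2,1,4,2} = 0
G(18) = mex{0,2,0,3} = 1
G(19) = mex{1,0,1,4} = 2
G(20) = mex{2,1,2,0} = 3
G(21) = mex{3,2,0,1} = 4
G(22) = mex{4,3,1,2} = 0
G(23) = mex{0,4,2,0} = 1
G(24) = mex{1,0,0,1} = 2
G(25) = mex{2,1,1,2} = 0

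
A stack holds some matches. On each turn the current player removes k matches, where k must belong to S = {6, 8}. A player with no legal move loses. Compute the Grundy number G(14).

0

n :  0  1  2  3  4  5  6  7  8  9 10 11 12 13 14
G :  0  0  0  0  0  0  1  1  1  1  1  1  2  2  0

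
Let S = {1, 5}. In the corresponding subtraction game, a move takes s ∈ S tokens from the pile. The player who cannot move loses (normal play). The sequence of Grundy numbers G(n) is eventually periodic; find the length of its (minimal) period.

2

G(0) = 0
G(1) = mex{0} = 1
G(2) = mex{1} = 0
G(3) = mex{0} = 1
G(4) = mex{1} = 0
G(5) = mex{0,0} = 1
G(6) = mex{1,1} = 0
G(7) = mex{0,0} = 1
G(8) = mex{1,1} = 0
G(9) = mex{0,0} = 1
G(10) = mex{1,1} = 0
G(11) = mex{0,0} = 1
G(12) = mex{1,1} = 0
G(13) = mex{0,0} = 1
G(14) = mex{1,1} = 0
G(n+2) = G(n) holds for n = 0,…,4 (a full window of length max(S) = 5), so the sequence is purely periodic with period 2.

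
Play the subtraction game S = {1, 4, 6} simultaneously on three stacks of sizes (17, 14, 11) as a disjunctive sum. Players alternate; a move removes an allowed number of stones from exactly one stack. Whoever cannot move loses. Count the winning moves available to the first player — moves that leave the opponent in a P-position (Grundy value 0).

All stacks use S = {1, 4, 6}:
G(0) = 0
G(1) = mex{0} = 1
G(2) = mex{1} = 0
G(3) = mex{0} = 1
G(4) = mex{1,0} = 2
G(5) = mex{2,1} = 0
G(6) = mex{0,0,0} = 1
G(7) = mex{1,1,1} = 0
G(8) = mex{0,2,0} = 1
G(9) = mex{1,0,1} = 2
G(10) = mex{2,1,2} = 0
G(11) = mex{0,0,0} = 1
G(12) = mex{1,1,1} = 0
G(13) = mex{0,2,0} = 1
G(14) = mex{1,0,1} = 2
G(15) = mex{2,1,2} = 0
G(16) = mex{0,0,0} = 1
G(17) = mex{1,1,1} = 0
Stack A: G(17) = 0.
Stack B: G(14) = 2.
Stack C: G(11) = 1.
Combined Grundy value = 0 ⊕ 2 ⊕ 1 = 3.
A winning move leaves total XOR = 0, i.e. changes one component's Grundy value g to g ⊕ X where X is the current total.
Stack A: need g' = 0⊕3 = 3. Options: 17−1→G=1, 17−4→G=1, 17−6→G=1. Hits: 0.
Stack B: need g' = 2⊕3 = 1. Options: 14−1→G=1, 14−4→G=0, 14−6→G=1. Hits: 2.
Stack C: need g' = 1⊕3 = 2. Options: 11−1→G=0, 11−4→G=0, 11−6→G=0. Hits: 0.

2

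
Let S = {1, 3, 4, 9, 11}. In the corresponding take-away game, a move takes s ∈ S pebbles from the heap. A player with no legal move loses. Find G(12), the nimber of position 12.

0

n :  0  1  2  3  4  5  6  7  8  9 10 11 12
G :  0  1  0  1  2  3  2  0  1  4  3  2  0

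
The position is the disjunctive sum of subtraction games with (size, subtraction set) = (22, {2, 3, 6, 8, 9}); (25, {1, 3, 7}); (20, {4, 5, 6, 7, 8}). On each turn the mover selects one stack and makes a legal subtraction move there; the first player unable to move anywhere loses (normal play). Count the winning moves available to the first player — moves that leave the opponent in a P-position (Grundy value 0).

0

Stack A, S = {2, 3, 6, 8, 9}:
n :  0  1  2  3  4  5  6  7  8  9 10 11 12 13 14 15 16 17 18 19 20 21 22
G :  0  0  1  1  2  0  3  1  2  2  3  3  0  4  1  5  0  0  1  1  2  2  3
G_A(22) = 3.
Stack B, S = {1, 3, 7}:
n :  0  1  2  3  4  5  6  7  8  9 10 11 12 13 14 15 16 17 18 19 20 21 22 23 24 25
G :  0  1  0  1  0  1  0  1  0  1  0  1  0  1  0  1  0  1  0  1  0  1  0  1  0  1
G_B(25) = 1.
Stack C, S = {4, 5, 6, 7, 8}:
n :  0  1  2  3  4  5  6  7  8  9 10 11 12 13 14 15 16 17 18 19 20
G :  0  0  0  0  1  1  1  1  2  2  2  2  0  0  0  0  1  1  1  1  2
G_C(20) = 2.
Combined Grundy value = 3 ⊕ 1 ⊕ 2 = 0.
A winning move leaves total XOR = 0, i.e. changes one component's Grundy value g to g ⊕ X where X is the current total.
Stack A: target g' = 3⊕0 = 3, but every legal move changes the Grundy value (mex property), so 0 moves.
Stack B: target g' = 1⊕0 = 1, but every legal move changes the Grundy value (mex property), so 0 moves.
Stack C: target g' = 2⊕0 = 2, but every legal move changes the Grundy value (mex property), so 0 moves.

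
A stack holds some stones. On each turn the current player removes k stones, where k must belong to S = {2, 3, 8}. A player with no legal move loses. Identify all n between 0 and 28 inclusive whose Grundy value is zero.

0, 1, 5, 6, 10, 11, 15, 16, 20, 21, 25, 26

n :  0  1  2  3  4  5  6  7  8  9 10 11 12 13 14 15 16 17 18 19 20 21 22 23 24 25 26 27 28
G :  0  0  1  1  2  0  0  1  1  2  0  0  1  1  2  0  0  1  1  2  0  0  1  1  2  0  0  1  1
P-positions are exactly the n with G(n) = 0.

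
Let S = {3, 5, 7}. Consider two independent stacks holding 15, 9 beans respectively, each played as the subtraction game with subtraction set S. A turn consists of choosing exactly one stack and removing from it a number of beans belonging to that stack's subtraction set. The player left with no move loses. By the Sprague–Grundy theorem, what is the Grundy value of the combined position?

2

All stacks use S = {3, 5, 7}:
n :  0  1  2  3  4  5  6  7  8  9 10 11 12 13 14 15
G :  0  0  0  1  1  1  2  2  2  3  0  0  0  1  1  1
Stack A: G(15) = 1.
Stack B: G(9) = 3.
Combined Grundy value = 1 ⊕ 3 = 2.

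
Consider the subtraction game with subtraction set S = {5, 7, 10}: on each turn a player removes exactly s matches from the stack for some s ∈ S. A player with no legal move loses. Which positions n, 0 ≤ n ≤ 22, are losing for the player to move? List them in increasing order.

0, 1, 2, 3, 4, 15, 16, 17, 18, 19

G(0) = 0
G(1) = mex{} = 0
G(2) = mex{} = 0
G(3) = mex{} = 0
G(4) = mex{} = 0
G(5) = mex{0} = 1
G(6) = mex{0} = 1
G(7) = mex{0,0} = 1
G(8) = mex{0,0} = 1
G(9) = mex{0,0} = 1
G(10) = mex{1,0,0} = 2
G(11) = mex{1,0,0} = 2
G(12) = mex{1,1,0} = 2
G(13) = mex{1,1,0} = 2
G(14) = mex{1,1,0} = 2
G(15) = mex{2,1,1} = 0
G(16) = mex{2,1,1} = 0
G(17) = mex{2,2,1} = 0
G(18) = mex{2,2,1} = 0
G(19) = mex{2,2,1} = 0
G(20) = mex{0,2,2} = 1
G(21) = mex{0,2,2} = 1
G(22) = mex{0,0,2} = 1
P-positions are exactly the n with G(n) = 0.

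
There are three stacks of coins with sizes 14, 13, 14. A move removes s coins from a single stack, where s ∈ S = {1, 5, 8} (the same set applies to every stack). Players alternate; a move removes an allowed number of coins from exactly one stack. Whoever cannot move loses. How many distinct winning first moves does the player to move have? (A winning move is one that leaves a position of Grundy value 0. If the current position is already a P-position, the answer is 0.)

All stacks use S = {1, 5, 8}:
n :  0  1  2  3  4  5  6  7  8  9 10 11 12 13 14
G :  0  1  0  1  0  1  0  1  2  3  2  3  2  0  1
Stack A: G(14) = 1.
Stack B: G(13) = 0.
Stack C: G(14) = 1.
Combined Grundy value = 1 ⊕ 0 ⊕ 1 = 0.
A winning move leaves total XOR = 0, i.e. changes one component's Grundy value g to g ⊕ X where X is the current total.
Stack A: target g' = 1⊕0 = 1, but every legal move changes the Grundy value (mex property), so 0 moves.
Stack B: target g' = 0⊕0 = 0, but every legal move changes the Grundy value (mex property), so 0 moves.
Stack C: target g' = 1⊕0 = 1, but every legal move changes the Grundy value (mex property), so 0 moves.

0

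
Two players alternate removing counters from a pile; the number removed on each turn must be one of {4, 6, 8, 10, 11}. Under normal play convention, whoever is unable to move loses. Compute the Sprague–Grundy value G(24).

G(0) = 0
G(1) = mex{} = 0
G(2) = mex{} = 0
G(3) = mex{} = 0
G(4) = mex{0} = 1
G(5) = mex{0} = 1
G(6) = mex{0,0} = 1
G(7) = mex{0,0} = 1
G(8) = mex{1,0,0} = 2
G(9) = mex{1,0,0} = 2
G(10) = mex{1,1,0,0} = 2
G(11) = mex{1,1,0,0,0} = 2
G(12) = mex{2,1,1,0,0} = 3
G(13) = mex{2,1,1,0,0} = 3
G(14) = mex{2,2,1,1,0} = 3
G(15) = mex{2,2,1,1,1} = 0
G(16) = mex{3,2,2,1,1} = 0
G(17) = mex{3,2,2,1,1} = 0
G(18) = mex{3,3,2,2,1} = 0
G(19) = mex{0,3,2,2,2} = 1
G(20) = mex{0,3,3,2,2} = 1
G(21) = mex{0,0,3,2,2} = 1
G(22) = mex{0,0,3,3,2} = 1
G(23) = mex{1,0,0,3,3} = 2
G(24) = mex{1,0,0,3,3} = 2

2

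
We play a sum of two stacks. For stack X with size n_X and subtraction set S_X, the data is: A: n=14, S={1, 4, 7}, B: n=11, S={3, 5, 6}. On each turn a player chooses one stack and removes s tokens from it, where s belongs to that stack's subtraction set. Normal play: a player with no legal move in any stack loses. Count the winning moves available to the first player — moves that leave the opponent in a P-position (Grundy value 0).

Stack A, S = {1, 4, 7}:
n :  0  1  2  3  4  5  6  7  8  9 10 11 12 13 14
G :  0  1  0  1  2  0  1  2  0  1  0  1  2  0  1
G_A(14) = 1.
Stack B, S = {3, 5, 6}:
n :  0  1  2  3  4  5  6  7  8  9 10 11
G :  0  0  0  1  1  1  2  2  2  0  0  0
G_B(11) = 0.
Combined Grundy value = 1 ⊕ 0 = 1.
A winning move leaves total XOR = 0, i.e. changes one component's Grundy value g to g ⊕ X where X is the current total.
Stack A: need g' = 1⊕1 = 0. Options: 14−1→G=0, 14−4→G=0, 14−7→G=2. Hits: 2.
Stack B: need g' = 0⊕1 = 1. Options: 11−3→G=2, 11−5→G=2, 11−6→G=1. Hits: 1.

3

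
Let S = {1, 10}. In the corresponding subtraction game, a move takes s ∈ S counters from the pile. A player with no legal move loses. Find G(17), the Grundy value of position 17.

G(0) = 0
G(1) = mex{0} = 1
G(2) = mex{1} = 0
G(3) = mex{0} = 1
G(4) = mex{1} = 0
G(5) = mex{0} = 1
G(6) = mex{1} = 0
G(7) = mex{0} = 1
G(8) = mex{1} = 0
G(9) = mex{0} = 1
G(10) = mex{1,0} = 2
G(11) = mex{2,1} = 0
G(12) = mex{0,0} = 1
G(13) = mex{1,1} = 0
G(14) = mex{0,0} = 1
G(15) = mex{1,1} = 0
G(16) = mex{0,0} = 1
G(17) = mex{1,1} = 0

0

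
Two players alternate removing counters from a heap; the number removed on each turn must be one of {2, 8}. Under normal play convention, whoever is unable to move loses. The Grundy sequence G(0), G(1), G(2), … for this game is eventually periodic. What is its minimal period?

10

n :  0  1  2  3  4  5  6  7  8  9 10 11 12 13 14 15 16 17 18 19 20 21
G :  0  0  1  1  0  0  1  1  2  2  0  0  1  1  0  0  1  1  2  2  0  0
G(n+10) = G(n) holds for n = 0,…,7 (a full window of length max(S) = 8), so the sequence is purely periodic with period 10.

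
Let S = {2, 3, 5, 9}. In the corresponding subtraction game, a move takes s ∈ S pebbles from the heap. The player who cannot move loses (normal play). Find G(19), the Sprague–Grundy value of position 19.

n :  0  1  2  3  4  5  6  7  8  9 10 11 12 13 14 15 16 17 18 19
G :  0  0  1  1  2  2  3  0  0  1  1  2  2  3  0  0  1  1  2  2

2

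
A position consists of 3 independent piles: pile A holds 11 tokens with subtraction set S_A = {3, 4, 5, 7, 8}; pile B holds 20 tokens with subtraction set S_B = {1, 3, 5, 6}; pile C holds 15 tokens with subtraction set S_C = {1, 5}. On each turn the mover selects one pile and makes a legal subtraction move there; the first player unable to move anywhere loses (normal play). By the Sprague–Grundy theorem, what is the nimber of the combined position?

2

Pile A, S = {3, 4, 5, 7, 8}:
n :  0  1  2  3  4  5  6  7  8  9 10 11
G :  0  0  0  1  1  1  2  2  2  3  3  0
G_A(11) = 0.
Pile B, S = {1, 3, 5, 6}:
n :  0  1  2  3  4  5  6  7  8  9 10 11 12 13 14 15 16 17 18 19 20
G :  0  1  0  1  0  1  2  3  2  3  2  0  1  0  1  0  1  2  3  2  3
G_B(20) = 3.
Pile C, S = {1, 5}:
n :  0  1  2  3  4  5  6  7  8  9 10 11 12 13 14 15
G :  0  1  0  1  0  1  0  1  0  1  0  1  0  1  0  1
G_C(15) = 1.
Combined Grundy value = 0 ⊕ 3 ⊕ 1 = 2.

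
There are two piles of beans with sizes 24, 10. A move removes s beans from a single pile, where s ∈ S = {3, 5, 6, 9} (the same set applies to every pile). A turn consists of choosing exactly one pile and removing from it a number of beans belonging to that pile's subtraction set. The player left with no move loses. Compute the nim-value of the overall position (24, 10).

All piles use S = {3, 5, 6, 9}:
n :  0  1  2  3  4  5  6  7  8  9 10 11 12 13 14 15 16 17 18 19 20 21 22 23 24
G :  0  0  0  1  1  1  2  2  2  3  3  3  0  0  0  1  1  1  2  2  2  3  3  3  0
Pile A: G(24) = 0.
Pile B: G(10) = 3.
Combined Grundy value = 0 ⊕ 3 = 3.

3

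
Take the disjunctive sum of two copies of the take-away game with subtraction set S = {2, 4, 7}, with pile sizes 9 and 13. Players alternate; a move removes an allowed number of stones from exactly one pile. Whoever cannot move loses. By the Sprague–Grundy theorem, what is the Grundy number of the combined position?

2

All piles use S = {2, 4, 7}:
n :  0  1  2  3  4  5  6  7  8  9 10 11 12 13
G :  0  0  1  1  2  2  0  3  1  0  2  1  0  2
Pile A: G(9) = 0.
Pile B: G(13) = 2.
Combined Grundy value = 0 ⊕ 2 = 2.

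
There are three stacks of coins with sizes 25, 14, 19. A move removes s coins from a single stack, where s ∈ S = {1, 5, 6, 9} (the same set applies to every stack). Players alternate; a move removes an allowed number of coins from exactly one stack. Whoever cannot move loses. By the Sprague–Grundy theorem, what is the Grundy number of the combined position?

2

All stacks use S = {1, 5, 6, 9}:
n :  0  1  2  3  4  5  6  7  8  9 10 11 12 13 14 15 16 17 18 19 20 21 22 23 24 25
G :  0  1  0  1  0  1  2  3  2  3  2  3  0  1  0  1  0  1  2  3  2  3  2  3  0  1
Stack A: G(25) = 1.
Stack B: G(14) = 0.
Stack C: G(19) = 3.
Combined Grundy value = 1 ⊕ 0 ⊕ 3 = 2.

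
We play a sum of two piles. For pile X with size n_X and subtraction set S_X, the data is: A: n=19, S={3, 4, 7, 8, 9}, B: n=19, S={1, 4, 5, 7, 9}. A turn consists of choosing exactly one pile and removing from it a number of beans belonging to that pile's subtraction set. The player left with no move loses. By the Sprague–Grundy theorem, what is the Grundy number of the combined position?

Pile A, S = {3, 4, 7, 8, 9}:
n :  0  1  2  3  4  5  6  7  8  9 10 11 12 13 14 15 16 17 18 19
G :  0  0  0  1  1  1  2  2  2  3  3  3  0  0  0  1  1  1  2  2
G_A(19) = 2.
Pile B, S = {1, 4, 5, 7, 9}:
n :  0  1  2  3  4  5  6  7  8  9 10 11 12 13 14 15 16 17 18 19
G :  0  1  0  1  2  3  2  3  0  1  0  1  2  3  2  3  0  1  0  1
G_B(19) = 1.
Combined Grundy value = 2 ⊕ 1 = 3.

3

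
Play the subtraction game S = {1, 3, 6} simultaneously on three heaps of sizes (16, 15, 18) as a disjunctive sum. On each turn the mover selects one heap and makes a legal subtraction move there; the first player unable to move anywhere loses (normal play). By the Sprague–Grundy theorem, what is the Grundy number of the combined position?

All heaps use S = {1, 3, 6}:
n :  0  1  2  3  4  5  6  7  8  9 10 11 12 13 14 15 16 17 18
G :  0  1  0  1  0  1  2  3  2  0  1  0  1  0  1  2  3  2  0
Heap A: G(16) = 3.
Heap B: G(15) = 2.
Heap C: G(18) = 0.
Combined Grundy value = 3 ⊕ 2 ⊕ 0 = 1.

1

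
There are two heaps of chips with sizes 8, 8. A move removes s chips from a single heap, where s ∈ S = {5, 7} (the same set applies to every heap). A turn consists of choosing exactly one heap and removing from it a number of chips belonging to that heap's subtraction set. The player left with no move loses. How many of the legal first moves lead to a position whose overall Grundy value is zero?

All heaps use S = {5, 7}:
G(0) = 0
G(1) = mex{} = 0
G(2) = mex{} = 0
G(3) = mex{} = 0
G(4) = mex{} = 0
G(5) = mex{0} = 1
G(6) = mex{0} = 1
G(7) = mex{0,0} = 1
G(8) = mex{0,0} = 1
Heap A: G(8) = 1.
Heap B: G(8) = 1.
Combined Grundy value = 1 ⊕ 1 = 0.
A winning move leaves total XOR = 0, i.e. changes one component's Grundy value g to g ⊕ X where X is the current total.
Heap A: target g' = 1⊕0 = 1, but every legal move changes the Grundy value (mex property), so 0 moves.
Heap B: target g' = 1⊕0 = 1, but every legal move changes the Grundy value (mex property), so 0 moves.

0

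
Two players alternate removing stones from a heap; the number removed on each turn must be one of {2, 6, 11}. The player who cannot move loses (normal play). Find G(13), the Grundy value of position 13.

0

G(0) = 0
G(1) = mex{} = 0
G(2) = mex{0} = 1
G(3) = mex{0} = 1
G(4) = mex{1} = 0
G(5) = mex{1} = 0
G(6) = mex{0,0} = 1
G(7) = mex{0,0} = 1
G(8) = mex{1,1} = 0
G(9) = mex{1,1} = 0
G(10) = mex{0,0} = 1
G(11) = mex{0,0,0} = 1
G(12) = mex{1,1,0} = 2
G(13) = mex{1,1,1} = 0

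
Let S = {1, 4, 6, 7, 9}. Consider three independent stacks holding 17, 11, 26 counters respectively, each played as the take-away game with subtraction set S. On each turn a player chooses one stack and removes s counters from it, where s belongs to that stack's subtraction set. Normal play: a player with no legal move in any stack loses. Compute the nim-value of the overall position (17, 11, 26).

3

All stacks use S = {1, 4, 6, 7, 9}:
n :  0  1  2  3  4  5  6  7  8  9 10 11 12 13 14 15 16 17 18 19 20 21 22 23 24 25 26
G :  0  1  0  1  2  0  1  2  3  2  0  1  2  0  1  0  1  2  0  1  2  3  2  0  1  2  0
Stack A: G(17) = 2.
Stack B: G(11) = 1.
Stack C: G(26) = 0.
Combined Grundy value = 2 ⊕ 1 ⊕ 0 = 3.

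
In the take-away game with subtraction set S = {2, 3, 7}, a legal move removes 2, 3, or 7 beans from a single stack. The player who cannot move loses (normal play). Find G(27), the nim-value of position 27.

1

n :  0  1  2  3  4  5  6  7  8  9 10 11 12 13 14 15 16 17 18 19 20 21 22 23 24 25 26 27
G :  0  0  1  1  2  0  0  1  1  2  0  0  1  1  2  0  0  1  1  2  0  0  1  1  2  0  0  1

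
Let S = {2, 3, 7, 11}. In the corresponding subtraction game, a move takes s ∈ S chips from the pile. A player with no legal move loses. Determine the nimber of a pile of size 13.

2

n :  0  1  2  3  4  5  6  7  8  9 10 11 12 13
G :  0  0  1  1  2  0  0  1  1  2  0  3  1  2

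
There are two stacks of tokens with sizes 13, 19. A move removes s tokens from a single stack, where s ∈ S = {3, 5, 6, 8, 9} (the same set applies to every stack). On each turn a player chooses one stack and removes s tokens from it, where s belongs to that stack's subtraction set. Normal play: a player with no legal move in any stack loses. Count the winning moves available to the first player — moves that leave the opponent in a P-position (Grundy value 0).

4

All stacks use S = {3, 5, 6, 8, 9}:
n :  0  1  2  3  4  5  6  7  8  9 10 11 12 13 14 15 16 17 18 19
G :  0  0  0  1  1  1  2  2  2  3  3  3  0  0  0  1  1  1  2  2
Stack A: G(13) = 0.
Stack B: G(19) = 2.
Combined Grundy value = 0 ⊕ 2 = 2.
A winning move leaves total XOR = 0, i.e. changes one component's Grundy value g to g ⊕ X where X is the current total.
Stack A: need g' = 0⊕2 = 2. Options: 13−3→G=3, 13−5→G=2, 13−6→G=2, 13−8→G=1, 13−9→G=1. Hits: 2.
Stack B: need g' = 2⊕2 = 0. Options: 19−3→G=1, 19−5→G=0, 19−6→G=0, 19−8→G=3, 19−9→G=3. Hits: 2.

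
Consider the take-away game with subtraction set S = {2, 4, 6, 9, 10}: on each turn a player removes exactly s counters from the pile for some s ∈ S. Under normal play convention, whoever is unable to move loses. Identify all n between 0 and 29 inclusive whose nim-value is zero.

G(0) = 0
G(1) = mex{} = 0
G(2) = mex{0} = 1
G(3) = mex{0} = 1
G(4) = mex{1,0} = 2
G(5) = mex{1,0} = 2
G(6) = mex{2,1,0} = 3
G(7) = mex{2,1,0} = 3
G(8) = mex{3,2,1} = 0
G(9) = mex{3,2,1,0} = 4
G(10) = mex{0,3,2,0,0} = 1
G(11) = mex{4,3,2,1,0} = 5
G(12) = mex{1,0,3,1,1} = 2
G(13) = mex{5,4,3,2,1} = 0
G(14) = mex{2,1,0,2,2} = 3
G(15) = mex{0,5,4,3,2} = 1
G(16) = mex{3,2,1,3,3} = 0
G(17) = mex{1,0,5,0,3} = 2
G(18) = mex{0,3,2,4,0} = 1
G(19) = mex{2,1,0,1,4} = 3
G(20) = mex{1,0,3,5,1} = 2
G(21) = mex{3,2,1,2,5} = 0
G(22) = mex{2,1,0,0,2} = 3
G(23) = mex{0,3,2,3,0} = 1
G(24) = mex{3,2,1,1,3} = 0
G(25) = mex{1,0,3,0,1} = 2
G(26) = mex{0,3,2,2,0} = 1
G(27) = mex{2,1,0,1,2} = 3
G(28) = mex{1,0,3,3,1} = 2
G(29) = mex{3,2,1,2,3} = 0
P-positions are exactly the n with G(n) = 0.

0, 1, 8, 13, 16, 21, 24, 29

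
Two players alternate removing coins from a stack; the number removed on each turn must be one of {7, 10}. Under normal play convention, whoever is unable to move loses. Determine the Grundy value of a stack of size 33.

2

n :  0  1  2  3  4  5  6  7  8  9 10 11 12 13 14 15 16 17 18 19 20 21 22 23 24 25 26 27 28 29 30 31 32 33
G :  0  0  0  0  0  0  0  1  1  1  1  1  1  1  2  2  2  0  0  0  0  0  0  0  1  1  1  1  1  1  1  2  2  2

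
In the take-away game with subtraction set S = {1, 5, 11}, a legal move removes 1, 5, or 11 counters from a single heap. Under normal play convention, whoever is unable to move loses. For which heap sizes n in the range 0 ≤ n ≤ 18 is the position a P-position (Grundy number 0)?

0, 2, 4, 6, 8, 10, 12, 14, 16, 18

G(0) = 0
G(1) = mex{0} = 1
G(2) = mex{1} = 0
G(3) = mex{0} = 1
G(4) = mex{1} = 0
G(5) = mex{0,0} = 1
G(6) = mex{1,1} = 0
G(7) = mex{0,0} = 1
G(8) = mex{1,1} = 0
G(9) = mex{0,0} = 1
G(10) = mex{1,1} = 0
G(11) = mex{0,0,0} = 1
G(12) = mex{1,1,1} = 0
G(13) = mex{0,0,0} = 1
G(14) = mex{1,1,1} = 0
G(15) = mex{0,0,0} = 1
G(16) = mex{1,1,1} = 0
G(17) = mex{0,0,0} = 1
G(18) = mex{1,1,1} = 0
P-positions are exactly the n with G(n) = 0.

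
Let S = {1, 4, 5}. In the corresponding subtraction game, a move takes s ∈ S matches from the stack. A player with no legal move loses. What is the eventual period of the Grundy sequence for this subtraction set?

8

G(0) = 0
G(1) = mex{0} = 1
G(2) = mex{1} = 0
G(3) = mex{0} = 1
G(4) = mex{1,0} = 2
G(5) = mex{2,1,0} = 3
G(6) = mex{3,0,1} = 2
G(7) = mex{2,1,0} = 3
G(8) = mex{3,2,1} = 0
G(9) = mex{0,3,2} = 1
G(10) = mex{1,2,3} = 0
G(11) = mex{0,3,2} = 1
G(12) = mex{1,0,3} = 2
G(13) = mex{2,1,0} = 3
G(14) = mex{3,0,1} = 2
G(15) = mex{2,1,0} = 3
G(16) = mex{3,2,1} = 0
G(17) = mex{0,3,2} = 1
G(n+8) = G(n) holds for n = 0,…,4 (a full window of length max(S) = 5), so the sequence is purely periodic with period 8.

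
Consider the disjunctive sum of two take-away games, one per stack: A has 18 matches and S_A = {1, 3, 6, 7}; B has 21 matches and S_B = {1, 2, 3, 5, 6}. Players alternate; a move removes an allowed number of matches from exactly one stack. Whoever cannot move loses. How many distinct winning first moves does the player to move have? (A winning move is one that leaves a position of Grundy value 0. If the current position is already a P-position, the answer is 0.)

Stack A, S = {1, 3, 6, 7}:
n :  0  1  2  3  4  5  6  7  8  9 10 11 12 13 14 15 16 17 18
G :  0  1  0  1  0  1  2  3  2  3  2  3  0  1  0  1  0  1  2
G_A(18) = 2.
Stack B, S = {1, 2, 3, 5, 6}:
n :  0  1  2  3  4  5  6  7  8  9 10 11 12 13 14 15 16 17 18 19 20 21
G :  0  1  2  3  0  1  2  3  0  1  2  3  0  1  2  3  0  1  2  3  0  1
G_B(21) = 1.
Combined Grundy value = 2 ⊕ 1 = 3.
A winning move leaves total XOR = 0, i.e. changes one component's Grundy value g to g ⊕ X where X is the current total.
Stack A: need g' = 2⊕3 = 1. Options: 18−1→G=1, 18−3→G=1, 18−6→G=0, 18−7→G=3. Hits: 2.
Stack B: need g' = 1⊕3 = 2. Options: 21−1→G=0, 21−2→G=3, 21−3→G=2, 21−5→G=0, 21−6→G=3. Hits: 1.

3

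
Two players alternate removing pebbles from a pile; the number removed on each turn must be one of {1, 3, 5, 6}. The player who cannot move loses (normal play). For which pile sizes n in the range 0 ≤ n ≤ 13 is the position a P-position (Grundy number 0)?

G(0) = 0
G(1) = mex{0} = 1
G(2) = mex{1} = 0
G(3) = mex{0,0} = 1
G(4) = mex{1,1} = 0
G(5) = mex{0,0,0} = 1
G(6) = mex{1,1,1,0} = 2
G(7) = mex{2,0,0,1} = 3
G(8) = mex{3,1,1,0} = 2
G(9) = mex{2,2,0,1} = 3
G(10) = mex{3,3,1,0} = 2
G(11) = mex{2,2,2,1} = 0
G(12) = mex{0,3,3,2} = 1
G(13) = mex{1,2,2,3} = 0
P-positions are exactly the n with G(n) = 0.

0, 2, 4, 11, 13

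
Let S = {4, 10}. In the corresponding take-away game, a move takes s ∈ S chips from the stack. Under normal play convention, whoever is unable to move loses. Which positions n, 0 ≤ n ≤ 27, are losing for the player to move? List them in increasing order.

0, 1, 2, 3, 8, 9, 14, 15, 16, 17, 22, 23

G(0) = 0
G(1) = mex{} = 0
G(2) = mex{} = 0
G(3) = mex{} = 0
G(4) = mex{0} = 1
G(5) = mex{0} = 1
G(6) = mex{0} = 1
G(7) = mex{0} = 1
G(8) = mex{1} = 0
G(9) = mex{1} = 0
G(10) = mex{1,0} = 2
G(11) = mex{1,0} = 2
G(12) = mex{0,0} = 1
G(13) = mex{0,0} = 1
G(14) = mex{2,1} = 0
G(15) = mex{2,1} = 0
G(16) = mex{1,1} = 0
G(17) = mex{1,1} = 0
G(18) = mex{0,0} = 1
G(19) = mex{0,0} = 1
G(20) = mex{0,2} = 1
G(21) = mex{0,2} = 1
G(22) = mex{1,1} = 0
G(23) = mex{1,1} = 0
G(24) = mex{1,0} = 2
G(25) = mex{1,0} = 2
G(26) = mex{0,0} = 1
G(27) = mex{0,0} = 1
P-positions are exactly the n with G(n) = 0.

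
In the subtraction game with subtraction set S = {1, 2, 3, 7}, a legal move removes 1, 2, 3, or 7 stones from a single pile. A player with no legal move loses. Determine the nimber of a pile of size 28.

0

n :  0  1  2  3  4  5  6  7  8  9 10 11 12 13 14 15 16 17 18 19 20 21 22 23 24 25 26 27 28
G :  0  1  2  3  0  1  2  3  0  1  2  3  0  1  2  3  0  1  2  3  0  1  2  3  0  1  2  3  0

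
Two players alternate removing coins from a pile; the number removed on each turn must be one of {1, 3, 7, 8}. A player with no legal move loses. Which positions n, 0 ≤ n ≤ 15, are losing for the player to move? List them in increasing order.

n :  0  1  2  3  4  5  6  7  8  9 10 11 12 13 14 15
G :  0  1  0  1  0  1  0  1  2  3  2  3  2  3  2  0
P-positions are exactly the n with G(n) = 0.

0, 2, 4, 6, 15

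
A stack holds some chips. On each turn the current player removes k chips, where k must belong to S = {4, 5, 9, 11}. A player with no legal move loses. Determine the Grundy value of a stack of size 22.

1

G(0) = 0
G(1) = mex{} = 0
G(2) = mex{} = 0
G(3) = mex{} = 0
G(4) = mex{0} = 1
G(5) = mex{0,0} = 1
G(6) = mex{0,0} = 1
G(7) = mex{0,0} = 1
G(8) = mex{1,0} = 2
G(9) = mex{1,1,0} = 2
G(10) = mex{1,1,0} = 2
G(11) = mex{1,1,0,0} = 2
G(12) = mex{2,1,0,0} = 3
G(13) = mex{2,2,1,0} = 3
G(14) = mex{2,2,1,0} = 3
G(15) = mex{2,2,1,1} = 0
G(16) = mex{3,2,1,1} = 0
G(17) = mex{3,3,2,1} = 0
G(18) = mex{3,3,2,1} = 0
G(19) = mex{0,3,2,2} = 1
G(20) = mex{0,0,2,2} = 1
G(21) = mex{0,0,3,2} = 1
G(22) = mex{0,0,3,2} = 1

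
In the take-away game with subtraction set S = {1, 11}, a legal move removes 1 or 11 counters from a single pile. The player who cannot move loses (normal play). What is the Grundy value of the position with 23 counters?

1

n :  0  1  2  3  4  5  6  7  8  9 10 11 12 13 14 15 16 17 18 19 20 21 22 23
G :  0  1  0  1  0  1  0  1  0  1  0  1  0  1  0  1  0  1  0  1  0  1  0  1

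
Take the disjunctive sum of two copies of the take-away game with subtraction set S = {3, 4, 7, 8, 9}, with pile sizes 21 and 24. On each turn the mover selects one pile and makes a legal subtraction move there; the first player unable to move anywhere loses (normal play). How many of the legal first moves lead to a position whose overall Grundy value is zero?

All piles use S = {3, 4, 7, 8, 9}:
n :  0  1  2  3  4  5  6  7  8  9 10 11 12 13 14 15 16 17 18 19 20 21 22 23 24
G :  0  0  0  1  1  1  2  2  2  3  3  3  0  0  0  1  1  1  2  2  2  3  3  3  0
Pile A: G(21) = 3.
Pile B: G(24) = 0.
Combined Grundy value = 3 ⊕ 0 = 3.
A winning move leaves total XOR = 0, i.e. changes one component's Grundy value g to g ⊕ X where X is the current total.
Pile A: need g' = 3⊕3 = 0. Options: 21−3→G=2, 21−4→G=1, 21−7→G=0, 21−8→G=0, 21−9→G=0. Hits: 3.
Pile B: need g' = 0⊕3 = 3. Options: 24−3→G=3, 24−4→G=2, 24−7→G=1, 24−8→G=1, 24−9→G=1. Hits: 1.

4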